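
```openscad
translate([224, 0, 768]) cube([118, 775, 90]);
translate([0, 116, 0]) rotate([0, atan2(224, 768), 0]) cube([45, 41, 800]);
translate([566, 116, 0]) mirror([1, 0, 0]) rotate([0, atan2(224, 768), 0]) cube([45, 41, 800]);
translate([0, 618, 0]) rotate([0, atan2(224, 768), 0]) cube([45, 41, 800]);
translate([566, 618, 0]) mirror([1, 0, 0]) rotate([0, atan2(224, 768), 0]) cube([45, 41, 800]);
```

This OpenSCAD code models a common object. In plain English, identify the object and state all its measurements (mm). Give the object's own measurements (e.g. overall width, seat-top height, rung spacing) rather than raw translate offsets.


A sawhorse. A 118×775×90 mm beam (x, y, z) sits on two A-frame leg pairs. Each pair is two raked legs of 45×41 mm section (41 mm along y) splaying symmetrically in x. Each leg rises 768 mm vertically over 224 mm of horizontal reach and is 800 mm long along its own axis. Every leg's outer bottom edge rests on the floor and its outer top edge meets a bottom edge of the beam — the left legs (tilting toward +x) meet the beam's −x bottom edge, the right legs (their mirror images, tilting toward −x) meet its +x bottom edge — so the leg tops tuck under the beam, the beam's underside is 768 mm above the floor, and the feet are 566 mm apart outside-to-outside with the beam centred between them. The two leg pairs are set in 116 mm from either end of the beam.


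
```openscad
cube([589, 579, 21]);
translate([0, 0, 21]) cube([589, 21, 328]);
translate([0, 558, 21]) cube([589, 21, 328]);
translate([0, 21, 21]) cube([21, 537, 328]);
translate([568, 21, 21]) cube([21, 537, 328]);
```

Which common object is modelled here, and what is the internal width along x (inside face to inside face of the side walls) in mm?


An open box. The internal width is 547 mm.

A 589×579 base slab with four walls standing on it — an open box. The base is 589 mm wide and the walls are 21 mm thick, so the internal width is 589 − 2 × 21 = 547 mm.


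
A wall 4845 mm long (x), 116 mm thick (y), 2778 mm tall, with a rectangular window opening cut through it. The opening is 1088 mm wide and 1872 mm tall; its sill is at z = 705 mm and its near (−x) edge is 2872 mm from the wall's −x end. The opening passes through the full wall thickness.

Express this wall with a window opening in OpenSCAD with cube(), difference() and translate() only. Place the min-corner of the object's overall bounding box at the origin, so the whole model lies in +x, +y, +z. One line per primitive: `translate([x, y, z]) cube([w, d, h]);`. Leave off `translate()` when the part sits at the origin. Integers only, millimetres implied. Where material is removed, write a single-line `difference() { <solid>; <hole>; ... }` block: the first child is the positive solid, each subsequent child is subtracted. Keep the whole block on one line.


difference() { cube([4845, 116, 2778]); translate([2872, 0, 705]) cube([1088, 116, 1872]); }


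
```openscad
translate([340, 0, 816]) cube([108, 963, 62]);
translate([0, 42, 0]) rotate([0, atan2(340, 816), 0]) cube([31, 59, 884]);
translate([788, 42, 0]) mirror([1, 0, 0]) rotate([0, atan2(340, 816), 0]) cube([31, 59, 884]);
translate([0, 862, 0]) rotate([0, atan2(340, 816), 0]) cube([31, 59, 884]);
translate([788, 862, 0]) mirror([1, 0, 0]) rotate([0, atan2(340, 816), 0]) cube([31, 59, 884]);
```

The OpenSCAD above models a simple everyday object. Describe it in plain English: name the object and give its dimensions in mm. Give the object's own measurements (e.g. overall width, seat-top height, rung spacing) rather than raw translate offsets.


A sawhorse. A 108×963×62 mm beam (x, y, z) sits on two A-frame leg pairs. Each pair is two raked legs of 31×59 mm section (59 mm along y) splaying symmetrically in x. Each leg rises 816 mm vertically over 340 mm of horizontal reach and is 884 mm long along its own axis. Every leg's outer bottom edge rests on the floor and its outer top edge meets a bottom edge of the beam — the left legs (tilting toward +x) meet the beam's −x bottom edge, the right legs (their mirror images, tilting toward −x) meet its +x bottom edge — so the leg tops tuck under the beam, the beam's underside is 816 mm above the floor, and the feet are 788 mm apart outside-to-outside with the beam centred between them. The two leg pairs are set in 42 mm from either end of the beam.


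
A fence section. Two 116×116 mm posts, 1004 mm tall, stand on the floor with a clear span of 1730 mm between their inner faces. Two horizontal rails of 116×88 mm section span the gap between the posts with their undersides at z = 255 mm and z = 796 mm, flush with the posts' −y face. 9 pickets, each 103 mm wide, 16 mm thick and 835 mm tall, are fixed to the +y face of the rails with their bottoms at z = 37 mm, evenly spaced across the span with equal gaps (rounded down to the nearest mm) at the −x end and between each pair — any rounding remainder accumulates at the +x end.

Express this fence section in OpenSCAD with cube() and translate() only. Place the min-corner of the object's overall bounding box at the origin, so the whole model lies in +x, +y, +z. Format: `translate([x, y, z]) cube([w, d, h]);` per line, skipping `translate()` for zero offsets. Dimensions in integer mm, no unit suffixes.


cube([116, 116, 1004]);
translate([1846, 0, 0]) cube([116, 116, 1004]);
translate([116, 0, 255]) cube([1730, 116, 88]);
translate([116, 0, 796]) cube([1730, 116, 88]);
translate([196, 116, 37]) cube([103, 16, 835]);
translate([379, 116, 37]) cube([103, 16, 835]);
translate([562, 116, 37]) cube([103, 16, 835]);
translate([745, 116, 37]) cube([103, 16, 835]);
translate([928, 116, 37]) cube([103, 16, 835]);
translate([1111, 116, 37]) cube([103, 16, 835]);
translate([1294, 116, 37]) cube([103, 16, 835]);
translate([1477, 116, 37]) cube([103, 16, 835]);
translate([1660, 116, 37]) cube([103, 16, 835]);


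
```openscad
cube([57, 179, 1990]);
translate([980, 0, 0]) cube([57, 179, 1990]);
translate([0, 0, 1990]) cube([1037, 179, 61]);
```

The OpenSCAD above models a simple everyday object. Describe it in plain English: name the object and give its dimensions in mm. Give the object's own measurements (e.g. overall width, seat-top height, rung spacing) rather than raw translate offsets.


A door frame. The clear opening is 923 mm wide and 1990 mm high. Two 57 mm wide jambs, 179 mm deep, stand either side of the opening from the floor to the top of the opening. A 61 mm thick head sits across the top of both jambs, spanning the full outside width of the frame.


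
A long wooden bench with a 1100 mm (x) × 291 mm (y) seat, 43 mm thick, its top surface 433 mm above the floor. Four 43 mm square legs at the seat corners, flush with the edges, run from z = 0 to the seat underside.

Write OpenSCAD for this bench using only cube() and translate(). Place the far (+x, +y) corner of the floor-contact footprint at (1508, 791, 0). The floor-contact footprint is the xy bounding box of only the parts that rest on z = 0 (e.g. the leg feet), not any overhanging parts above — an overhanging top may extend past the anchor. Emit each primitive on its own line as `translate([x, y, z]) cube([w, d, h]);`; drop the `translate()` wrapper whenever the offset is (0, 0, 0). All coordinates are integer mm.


translate([408, 500, 390]) cube([1100, 291, 43]);
translate([408, 500, 0]) cube([43, 43, 390]);
translate([408, 748, 0]) cube([43, 43, 390]);
translate([1465, 500, 0]) cube([43, 43, 390]);
translate([1465, 748, 0]) cube([43, 43, 390]);


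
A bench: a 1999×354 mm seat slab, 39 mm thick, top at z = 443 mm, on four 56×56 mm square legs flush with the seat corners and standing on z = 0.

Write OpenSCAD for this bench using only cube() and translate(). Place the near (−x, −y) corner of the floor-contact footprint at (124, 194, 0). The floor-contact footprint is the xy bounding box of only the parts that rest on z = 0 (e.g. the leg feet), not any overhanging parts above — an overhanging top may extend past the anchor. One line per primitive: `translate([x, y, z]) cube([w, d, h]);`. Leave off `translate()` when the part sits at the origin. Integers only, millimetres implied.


translate([124, 194, 404]) cube([1999, 354, 39]);
translate([124, 194, 0]) cube([56, 56, 404]);
translate([124, 492, 0]) cube([56, 56, 404]);
translate([2067, 194, 0]) cube([56, 56, 404]);
translate([2067, 492, 0]) cube([56, 56, 404]);


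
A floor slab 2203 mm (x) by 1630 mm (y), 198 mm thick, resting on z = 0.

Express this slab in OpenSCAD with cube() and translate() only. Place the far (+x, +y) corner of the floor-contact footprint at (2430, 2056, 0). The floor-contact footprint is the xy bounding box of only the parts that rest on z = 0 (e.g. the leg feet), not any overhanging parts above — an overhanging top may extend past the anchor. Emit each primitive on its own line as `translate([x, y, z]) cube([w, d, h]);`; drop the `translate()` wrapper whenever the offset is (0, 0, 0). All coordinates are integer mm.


translate([227, 426, 0]) cube([2203, 1630, 198]);


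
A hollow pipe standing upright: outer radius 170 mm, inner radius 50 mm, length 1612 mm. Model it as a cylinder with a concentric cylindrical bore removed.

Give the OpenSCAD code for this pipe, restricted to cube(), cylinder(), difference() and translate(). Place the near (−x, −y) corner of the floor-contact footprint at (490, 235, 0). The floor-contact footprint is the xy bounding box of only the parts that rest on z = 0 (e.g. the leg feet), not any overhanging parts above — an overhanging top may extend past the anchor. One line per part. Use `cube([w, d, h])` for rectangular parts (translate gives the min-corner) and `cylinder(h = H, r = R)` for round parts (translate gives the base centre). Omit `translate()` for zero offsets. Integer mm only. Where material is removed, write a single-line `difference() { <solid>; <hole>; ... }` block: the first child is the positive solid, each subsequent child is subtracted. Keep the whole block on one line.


difference() { translate([660, 405, 0]) cylinder(h = 1612, r = 170); translate([660, 405, 0]) cylinder(h = 1612, r = 50); }


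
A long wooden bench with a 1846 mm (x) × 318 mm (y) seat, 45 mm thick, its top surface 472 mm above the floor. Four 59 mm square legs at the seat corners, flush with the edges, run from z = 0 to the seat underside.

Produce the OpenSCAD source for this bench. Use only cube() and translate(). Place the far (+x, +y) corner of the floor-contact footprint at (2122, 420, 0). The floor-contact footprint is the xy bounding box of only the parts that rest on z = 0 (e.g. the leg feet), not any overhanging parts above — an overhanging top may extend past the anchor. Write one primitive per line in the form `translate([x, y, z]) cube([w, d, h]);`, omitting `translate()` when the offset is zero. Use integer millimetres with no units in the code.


translate([276, 102, 427]) cube([1846, 318, 45]);
translate([276, 102, 0]) cube([59, 59, 427]);
translate([276, 361, 0]) cube([59, 59, 427]);
translate([2063, 102, 0]) cube([59, 59, 427]);
translate([2063, 361, 0]) cube([59, 59, 427]);


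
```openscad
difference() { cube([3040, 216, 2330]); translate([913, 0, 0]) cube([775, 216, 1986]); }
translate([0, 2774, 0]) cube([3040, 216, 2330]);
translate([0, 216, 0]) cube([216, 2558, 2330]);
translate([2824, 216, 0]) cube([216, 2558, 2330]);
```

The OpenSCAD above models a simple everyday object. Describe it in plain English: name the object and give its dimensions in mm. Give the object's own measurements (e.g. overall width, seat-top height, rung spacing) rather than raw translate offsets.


A single room: four walls, each 2330 mm tall and 216 mm thick, enclosing an outside footprint 3040×2990 mm (x × y), no floor or roof. The front and back walls (−y and +y sides) run the full x-width; the side walls fit between their inner faces. A door opening 775 mm wide and 1986 mm tall is cut through the front wall from the floor up, its −x edge 913 mm from the wall's −x end.


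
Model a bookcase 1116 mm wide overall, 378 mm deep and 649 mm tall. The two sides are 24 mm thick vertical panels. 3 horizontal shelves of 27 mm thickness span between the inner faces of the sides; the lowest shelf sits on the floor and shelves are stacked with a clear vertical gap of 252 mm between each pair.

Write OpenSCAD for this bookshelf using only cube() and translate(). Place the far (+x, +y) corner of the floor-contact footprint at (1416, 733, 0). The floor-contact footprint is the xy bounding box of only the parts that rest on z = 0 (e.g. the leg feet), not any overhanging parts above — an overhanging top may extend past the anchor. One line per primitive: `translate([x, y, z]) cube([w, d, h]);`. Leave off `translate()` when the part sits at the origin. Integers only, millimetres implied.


translate([300, 355, 0]) cube([24, 378, 649]);
translate([1392, 355, 0]) cube([24, 378, 649]);
translate([324, 355, 0]) cube([1068, 378, 27]);
translate([324, 355, 279]) cube([1068, 378, 27]);
translate([324, 355, 558]) cube([1068, 378, 27]);


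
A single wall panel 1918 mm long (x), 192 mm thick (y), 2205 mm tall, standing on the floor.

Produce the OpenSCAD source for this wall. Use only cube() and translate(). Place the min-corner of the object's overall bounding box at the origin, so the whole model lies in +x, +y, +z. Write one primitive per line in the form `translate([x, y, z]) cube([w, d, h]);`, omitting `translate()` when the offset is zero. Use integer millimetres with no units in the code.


cube([1918, 192, 2205]);


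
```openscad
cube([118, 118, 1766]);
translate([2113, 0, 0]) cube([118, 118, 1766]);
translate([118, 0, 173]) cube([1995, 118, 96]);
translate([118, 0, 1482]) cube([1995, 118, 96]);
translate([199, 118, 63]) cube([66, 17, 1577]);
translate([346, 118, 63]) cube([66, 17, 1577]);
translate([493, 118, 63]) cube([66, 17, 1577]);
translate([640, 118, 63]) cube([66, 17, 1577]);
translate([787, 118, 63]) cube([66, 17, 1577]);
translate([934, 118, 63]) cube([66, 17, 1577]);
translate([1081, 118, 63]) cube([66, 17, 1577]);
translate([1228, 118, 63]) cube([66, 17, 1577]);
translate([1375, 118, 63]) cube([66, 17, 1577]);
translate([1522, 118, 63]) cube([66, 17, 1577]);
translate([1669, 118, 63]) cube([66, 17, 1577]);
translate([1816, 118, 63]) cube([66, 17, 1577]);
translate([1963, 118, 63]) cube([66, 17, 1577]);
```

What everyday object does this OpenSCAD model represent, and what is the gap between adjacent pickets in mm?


A fence section. The picket gap is 81 mm.

Two posts, two rails, 13 pickets — a fence section. Span 1995 mm holds 13 pickets of 66 mm with 14 equal gaps: ⌊(1995 − 13·66) / 14⌋ = 81 mm.


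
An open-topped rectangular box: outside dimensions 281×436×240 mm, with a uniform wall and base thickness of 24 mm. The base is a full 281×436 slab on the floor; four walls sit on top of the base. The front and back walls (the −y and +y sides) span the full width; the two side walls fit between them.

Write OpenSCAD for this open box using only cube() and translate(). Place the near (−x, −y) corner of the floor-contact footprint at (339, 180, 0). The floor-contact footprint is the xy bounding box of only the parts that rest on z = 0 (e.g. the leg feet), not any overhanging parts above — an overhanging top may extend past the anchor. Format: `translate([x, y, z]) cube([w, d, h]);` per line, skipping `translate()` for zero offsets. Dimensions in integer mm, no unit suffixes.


translate([339, 180, 0]) cube([281, 436, 24]);
translate([339, 180, 24]) cube([281, 24, 216]);
translate([339, 592, 24]) cube([281, 24, 216]);
translate([339, 204, 24]) cube([24, 388, 216]);
translate([596, 204, 24]) cube([24, 388, 216]);


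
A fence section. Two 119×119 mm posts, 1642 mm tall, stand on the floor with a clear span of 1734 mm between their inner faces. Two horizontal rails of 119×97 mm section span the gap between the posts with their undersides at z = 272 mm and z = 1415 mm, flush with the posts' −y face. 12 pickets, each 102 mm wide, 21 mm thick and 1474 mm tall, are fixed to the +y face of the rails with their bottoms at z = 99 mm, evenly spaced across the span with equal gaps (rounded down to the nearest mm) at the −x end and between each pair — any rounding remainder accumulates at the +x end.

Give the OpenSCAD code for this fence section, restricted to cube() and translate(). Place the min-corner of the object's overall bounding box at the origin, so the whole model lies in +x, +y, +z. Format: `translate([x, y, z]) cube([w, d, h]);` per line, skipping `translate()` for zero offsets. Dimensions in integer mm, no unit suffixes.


cube([119, 119, 1642]);
translate([1853, 0, 0]) cube([119, 119, 1642]);
translate([119, 0, 272]) cube([1734, 119, 97]);
translate([119, 0, 1415]) cube([1734, 119, 97]);
translate([158, 119, 99]) cube([102, 21, 1474]);
translate([299, 119, 99]) cube([102, 21, 1474]);
translate([440, 119, 99]) cube([102, 21, 1474]);
translate([581, 119, 99]) cube([102, 21, 1474]);
translate([722, 119, 99]) cube([102, 21, 1474]);
translate([863, 119, 99]) cube([102, 21, 1474]);
translate([1004, 119, 99]) cube([102, 21, 1474]);
translate([1145, 119, 99]) cube([102, 21, 1474]);
translate([1286, 119, 99]) cube([102, 21, 1474]);
translate([1427, 119, 99]) cube([102, 21, 1474]);
translate([1568, 119, 99]) cube([102, 21, 1474]);
translate([1709, 119, 99]) cube([102, 21, 1474]);


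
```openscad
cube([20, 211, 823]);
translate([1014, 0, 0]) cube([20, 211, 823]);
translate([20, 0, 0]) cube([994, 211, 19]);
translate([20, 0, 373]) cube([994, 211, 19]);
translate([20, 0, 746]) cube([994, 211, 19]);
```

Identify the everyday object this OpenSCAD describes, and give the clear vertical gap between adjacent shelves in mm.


A bookshelf. The clear shelf gap is 354 mm.

Two tall side panels with 3 horizontal boards between them — a bookshelf. The first two shelf undersides are at z = 0 and z = 373; with shelf thickness 19, the clear gap is 373 − 0 − 19 = 354 mm.


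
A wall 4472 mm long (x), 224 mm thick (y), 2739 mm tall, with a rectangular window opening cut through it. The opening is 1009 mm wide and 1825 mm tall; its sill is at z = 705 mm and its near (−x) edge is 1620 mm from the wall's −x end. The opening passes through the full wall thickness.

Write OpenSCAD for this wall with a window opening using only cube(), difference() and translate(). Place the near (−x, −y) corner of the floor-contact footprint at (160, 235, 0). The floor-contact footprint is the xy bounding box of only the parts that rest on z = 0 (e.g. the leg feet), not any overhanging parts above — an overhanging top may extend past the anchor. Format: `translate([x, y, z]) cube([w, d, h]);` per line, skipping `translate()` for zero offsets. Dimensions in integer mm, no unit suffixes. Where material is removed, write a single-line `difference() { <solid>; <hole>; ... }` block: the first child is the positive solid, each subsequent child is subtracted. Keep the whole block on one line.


difference() { translate([160, 235, 0]) cube([4472, 224, 2739]); translate([1780, 235, 705]) cube([1009, 224, 1825]); }


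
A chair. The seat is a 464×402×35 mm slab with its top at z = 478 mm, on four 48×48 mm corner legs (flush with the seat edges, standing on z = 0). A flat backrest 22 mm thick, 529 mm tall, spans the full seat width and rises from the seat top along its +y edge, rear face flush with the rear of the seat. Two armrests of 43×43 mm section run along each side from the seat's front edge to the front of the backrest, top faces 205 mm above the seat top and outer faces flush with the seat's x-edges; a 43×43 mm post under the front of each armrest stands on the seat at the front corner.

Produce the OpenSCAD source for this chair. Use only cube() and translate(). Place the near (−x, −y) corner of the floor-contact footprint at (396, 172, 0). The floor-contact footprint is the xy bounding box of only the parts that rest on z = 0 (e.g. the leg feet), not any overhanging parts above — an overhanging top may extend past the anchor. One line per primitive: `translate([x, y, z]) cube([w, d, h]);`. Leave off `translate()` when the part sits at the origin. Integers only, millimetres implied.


// leg_h = 478 - 35 = 443
// arm post h = 205 - 43 = 162
translate([396, 172, 443]) cube([464, 402, 35]);
translate([396, 172, 0]) cube([48, 48, 443]);
translate([812, 172, 0]) cube([48, 48, 443]);
translate([396, 526, 0]) cube([48, 48, 443]);
translate([812, 526, 0]) cube([48, 48, 443]);
translate([396, 552, 478]) cube([464, 22, 529]);
translate([396, 172, 640]) cube([43, 380, 43]);
translate([817, 172, 640]) cube([43, 380, 43]);
translate([396, 172, 478]) cube([43, 43, 162]);
translate([817, 172, 478]) cube([43, 43, 162]);


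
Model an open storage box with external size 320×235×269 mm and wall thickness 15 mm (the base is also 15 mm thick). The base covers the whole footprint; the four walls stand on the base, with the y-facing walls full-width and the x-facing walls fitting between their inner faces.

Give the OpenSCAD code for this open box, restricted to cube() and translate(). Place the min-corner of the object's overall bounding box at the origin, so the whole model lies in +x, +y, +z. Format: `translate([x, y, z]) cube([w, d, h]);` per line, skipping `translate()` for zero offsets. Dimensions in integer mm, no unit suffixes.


cube([320, 235, 15]);
translate([0, 0, 15]) cube([320, 15, 254]);
translate([0, 220, 15]) cube([320, 15, 254]);
translate([0, 15, 15]) cube([15, 205, 254]);
translate([305, 15, 15]) cube([15, 205, 254]);


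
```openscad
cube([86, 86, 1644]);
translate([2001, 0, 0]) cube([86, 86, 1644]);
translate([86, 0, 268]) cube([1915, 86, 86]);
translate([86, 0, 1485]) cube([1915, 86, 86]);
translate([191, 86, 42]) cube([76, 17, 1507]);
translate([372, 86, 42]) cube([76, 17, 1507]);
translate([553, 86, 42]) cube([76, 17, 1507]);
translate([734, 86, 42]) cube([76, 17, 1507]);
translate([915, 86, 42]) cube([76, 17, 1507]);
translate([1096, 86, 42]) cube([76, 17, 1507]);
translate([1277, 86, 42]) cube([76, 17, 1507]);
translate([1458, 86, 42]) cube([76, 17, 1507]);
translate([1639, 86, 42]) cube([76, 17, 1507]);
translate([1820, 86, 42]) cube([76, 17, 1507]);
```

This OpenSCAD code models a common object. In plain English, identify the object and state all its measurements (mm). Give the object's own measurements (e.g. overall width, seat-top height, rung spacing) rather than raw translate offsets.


A fence section. Two 86×86 mm posts, 1644 mm tall, stand on the floor with a clear span of 1915 mm between their inner faces. Two horizontal rails of 86×86 mm section span the gap between the posts with their undersides at z = 268 mm and z = 1485 mm, flush with the posts' −y face. 10 pickets, each 76 mm wide, 17 mm thick and 1507 mm tall, are fixed to the +y face of the rails with their bottoms at z = 42 mm, spaced across the span with a 105 mm gap after the −x post and between neighbouring pickets and before the +x post.


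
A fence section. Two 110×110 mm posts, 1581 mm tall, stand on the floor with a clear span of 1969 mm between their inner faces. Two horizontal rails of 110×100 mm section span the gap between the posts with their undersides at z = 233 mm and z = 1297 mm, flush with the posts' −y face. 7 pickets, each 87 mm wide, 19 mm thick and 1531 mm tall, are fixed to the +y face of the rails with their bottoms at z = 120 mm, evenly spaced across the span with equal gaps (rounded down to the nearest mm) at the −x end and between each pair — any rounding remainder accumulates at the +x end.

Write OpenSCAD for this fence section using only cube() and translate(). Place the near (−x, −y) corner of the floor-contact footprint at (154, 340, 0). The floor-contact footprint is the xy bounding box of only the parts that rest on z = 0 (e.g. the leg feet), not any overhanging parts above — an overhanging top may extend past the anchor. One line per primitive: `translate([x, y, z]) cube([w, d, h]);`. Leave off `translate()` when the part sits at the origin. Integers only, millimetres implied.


translate([154, 340, 0]) cube([110, 110, 1581]);
translate([2233, 340, 0]) cube([110, 110, 1581]);
translate([264, 340, 233]) cube([1969, 110, 100]);
translate([264, 340, 1297]) cube([1969, 110, 100]);
translate([434, 450, 120]) cube([87, 19, 1531]);
translate([691, 450, 120]) cube([87, 19, 1531]);
translate([948, 450, 120]) cube([87, 19, 1531]);
translate([1205, 450, 120]) cube([87, 19, 1531]);
translate([1462, 450, 120]) cube([87, 19, 1531]);
translate([1719, 450, 120]) cube([87, 19, 1531]);
translate([1976, 450, 120]) cube([87, 19, 1531]);


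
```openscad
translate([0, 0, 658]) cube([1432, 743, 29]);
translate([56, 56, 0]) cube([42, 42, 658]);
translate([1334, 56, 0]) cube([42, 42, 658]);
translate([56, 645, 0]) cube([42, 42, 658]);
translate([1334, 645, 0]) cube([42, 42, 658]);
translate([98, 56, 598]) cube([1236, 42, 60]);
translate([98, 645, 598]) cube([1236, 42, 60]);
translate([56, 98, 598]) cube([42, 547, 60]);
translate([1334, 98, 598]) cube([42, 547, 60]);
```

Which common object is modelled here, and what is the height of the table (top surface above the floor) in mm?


A table. The table height is 687 mm.

A 1432×743×29 slab sits at z = 658 on four 42 mm square posts — a table. The top surface is at 658 + 29 = 687 mm.


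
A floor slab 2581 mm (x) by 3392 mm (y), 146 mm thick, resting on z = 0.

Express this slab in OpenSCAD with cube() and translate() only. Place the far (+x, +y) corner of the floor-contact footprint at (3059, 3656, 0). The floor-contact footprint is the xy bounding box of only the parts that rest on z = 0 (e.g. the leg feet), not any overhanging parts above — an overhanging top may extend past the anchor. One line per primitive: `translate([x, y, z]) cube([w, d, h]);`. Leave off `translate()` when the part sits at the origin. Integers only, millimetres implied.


translate([478, 264, 0]) cube([2581, 3392, 146]);


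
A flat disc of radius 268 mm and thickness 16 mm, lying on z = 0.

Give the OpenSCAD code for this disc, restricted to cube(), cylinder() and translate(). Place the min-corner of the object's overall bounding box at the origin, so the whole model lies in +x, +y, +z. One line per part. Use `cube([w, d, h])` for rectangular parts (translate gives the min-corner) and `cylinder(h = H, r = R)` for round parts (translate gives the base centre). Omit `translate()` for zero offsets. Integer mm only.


translate([268, 268, 0]) cylinder(h = 16, r = 268);


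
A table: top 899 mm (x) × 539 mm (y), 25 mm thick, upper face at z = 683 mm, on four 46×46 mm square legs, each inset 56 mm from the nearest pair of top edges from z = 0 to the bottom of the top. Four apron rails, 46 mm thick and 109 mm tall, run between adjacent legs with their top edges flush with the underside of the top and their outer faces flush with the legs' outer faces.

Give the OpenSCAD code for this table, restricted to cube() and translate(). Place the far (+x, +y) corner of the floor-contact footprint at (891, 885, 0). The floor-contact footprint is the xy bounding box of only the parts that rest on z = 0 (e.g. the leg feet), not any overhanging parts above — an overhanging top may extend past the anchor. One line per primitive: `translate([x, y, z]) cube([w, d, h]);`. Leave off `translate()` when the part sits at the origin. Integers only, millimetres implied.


translate([48, 402, 658]) cube([899, 539, 25]);
translate([104, 458, 0]) cube([46, 46, 658]);
translate([845, 458, 0]) cube([46, 46, 658]);
translate([104, 839, 0]) cube([46, 46, 658]);
translate([845, 839, 0]) cube([46, 46, 658]);
translate([150, 458, 549]) cube([695, 46, 109]);
translate([150, 839, 549]) cube([695, 46, 109]);
translate([104, 504, 549]) cube([46, 335, 109]);
translate([845, 504, 549]) cube([46, 335, 109]);


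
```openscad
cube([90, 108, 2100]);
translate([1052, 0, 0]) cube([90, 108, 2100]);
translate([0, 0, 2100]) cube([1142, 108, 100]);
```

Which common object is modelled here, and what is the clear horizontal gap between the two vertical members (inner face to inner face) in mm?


A door frame. The clear opening width is 962 mm.

Two 2100 mm tall posts with a header on top — a door frame. The left jamb is 90 mm wide at x = 0; the right jamb starts at x = 1052. The clear opening is 1052 − 90 = 962 mm.


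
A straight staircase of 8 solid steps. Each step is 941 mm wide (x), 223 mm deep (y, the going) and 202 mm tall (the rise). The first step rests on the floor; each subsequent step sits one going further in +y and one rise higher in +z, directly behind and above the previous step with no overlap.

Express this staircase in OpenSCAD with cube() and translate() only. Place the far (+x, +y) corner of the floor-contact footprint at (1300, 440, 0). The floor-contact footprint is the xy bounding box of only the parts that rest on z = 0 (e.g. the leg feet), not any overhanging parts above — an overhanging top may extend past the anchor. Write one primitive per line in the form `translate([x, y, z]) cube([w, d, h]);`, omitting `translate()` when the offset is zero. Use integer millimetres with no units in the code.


translate([359, 217, 0]) cube([941, 223, 202]);
translate([359, 440, 202]) cube([941, 223, 202]);
translate([359, 663, 404]) cube([941, 223, 202]);
translate([359, 886, 606]) cube([941, 223, 202]);
translate([359, 1109, 808]) cube([941, 223, 202]);
translate([359, 1332, 1010]) cube([941, 223, 202]);
translate([359, 1555, 1212]) cube([941, 223, 202]);
translate([359, 1778, 1414]) cube([941, 223, 202]);


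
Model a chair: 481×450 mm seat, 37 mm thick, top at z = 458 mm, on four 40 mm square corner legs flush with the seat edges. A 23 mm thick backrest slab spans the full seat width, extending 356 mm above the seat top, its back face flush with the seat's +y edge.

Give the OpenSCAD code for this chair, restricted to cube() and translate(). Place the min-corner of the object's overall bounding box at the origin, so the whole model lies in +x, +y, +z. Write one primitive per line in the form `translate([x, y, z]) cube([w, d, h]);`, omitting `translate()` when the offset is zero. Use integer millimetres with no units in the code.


translate([0, 0, 421]) cube([481, 450, 37]);
cube([40, 40, 421]);
translate([441, 0, 0]) cube([40, 40, 421]);
translate([0, 410, 0]) cube([40, 40, 421]);
translate([441, 410, 0]) cube([40, 40, 421]);
translate([0, 427, 458]) cube([481, 23, 356]);


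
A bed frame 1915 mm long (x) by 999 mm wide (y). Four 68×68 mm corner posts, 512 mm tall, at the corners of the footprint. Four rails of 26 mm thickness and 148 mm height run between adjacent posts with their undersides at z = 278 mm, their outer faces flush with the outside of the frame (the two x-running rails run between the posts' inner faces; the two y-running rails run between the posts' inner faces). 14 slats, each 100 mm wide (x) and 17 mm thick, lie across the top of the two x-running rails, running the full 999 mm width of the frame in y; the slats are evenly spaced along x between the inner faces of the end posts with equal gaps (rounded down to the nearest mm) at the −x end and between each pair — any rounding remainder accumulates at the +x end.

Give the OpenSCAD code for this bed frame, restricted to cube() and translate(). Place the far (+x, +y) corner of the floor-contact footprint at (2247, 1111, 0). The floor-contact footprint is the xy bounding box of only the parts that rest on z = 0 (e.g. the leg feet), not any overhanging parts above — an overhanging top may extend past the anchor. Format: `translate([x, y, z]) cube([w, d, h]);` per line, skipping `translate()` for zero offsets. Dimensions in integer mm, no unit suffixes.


// slat z = rail_z + rail_h = 278 + 148 = 426
// slat gap = ⌊(1779 − 14·100) / 15⌋ = 25
translate([332, 112, 0]) cube([68, 68, 512]);
translate([332, 1043, 0]) cube([68, 68, 512]);
translate([2179, 112, 0]) cube([68, 68, 512]);
translate([2179, 1043, 0]) cube([68, 68, 512]);
translate([400, 112, 278]) cube([1779, 26, 148]);
translate([400, 1085, 278]) cube([1779, 26, 148]);
translate([332, 180, 278]) cube([26, 863, 148]);
translate([2221, 180, 278]) cube([26, 863, 148]);
translate([425, 112, 426]) cube([100, 999, 17]);
translate([550, 112, 426]) cube([100, 999, 17]);
translate([675, 112, 426]) cube([100, 999, 17]);
translate([800, 112, 426]) cube([100, 999, 17]);
translate([925, 112, 426]) cube([100, 999, 17]);
translate([1050, 112, 426]) cube([100, 999, 17]);
translate([1175, 112, 426]) cube([100, 999, 17]);
translate([1300, 112, 426]) cube([100, 999, 17]);
translate([1425, 112, 426]) cube([100, 999, 17]);
translate([1550, 112, 426]) cube([100, 999, 17]);
translate([1675, 112, 426]) cube([100, 999, 17]);
translate([1800, 112, 426]) cube([100, 999, 17]);
translate([1925, 112, 426]) cube([100, 999, 17]);
translate([2050, 112, 426]) cube([100, 999, 17]);


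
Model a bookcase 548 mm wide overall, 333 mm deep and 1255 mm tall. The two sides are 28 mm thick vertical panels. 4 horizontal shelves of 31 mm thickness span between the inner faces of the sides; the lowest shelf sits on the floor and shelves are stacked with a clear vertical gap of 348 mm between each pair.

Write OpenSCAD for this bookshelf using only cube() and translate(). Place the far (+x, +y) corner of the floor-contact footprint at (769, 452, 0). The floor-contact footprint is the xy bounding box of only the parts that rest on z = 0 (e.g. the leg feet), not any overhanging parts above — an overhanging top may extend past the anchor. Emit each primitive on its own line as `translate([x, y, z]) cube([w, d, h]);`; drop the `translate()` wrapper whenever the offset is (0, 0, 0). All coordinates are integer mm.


translate([221, 119, 0]) cube([28, 333, 1255]);
translate([741, 119, 0]) cube([28, 333, 1255]);
translate([249, 119, 0]) cube([492, 333, 31]);
translate([249, 119, 379]) cube([492, 333, 31]);
translate([249, 119, 758]) cube([492, 333, 31]);
translate([249, 119, 1137]) cube([492, 333, 31]);


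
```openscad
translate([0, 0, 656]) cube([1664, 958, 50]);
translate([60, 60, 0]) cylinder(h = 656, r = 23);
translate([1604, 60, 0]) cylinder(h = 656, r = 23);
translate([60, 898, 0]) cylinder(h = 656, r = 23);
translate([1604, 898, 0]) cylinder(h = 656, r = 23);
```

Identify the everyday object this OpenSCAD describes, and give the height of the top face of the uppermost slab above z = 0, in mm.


A table. The table height is 706 mm.

A 1664×958×50 slab sits at z = 656 on four Ø46 mm round legs — a table. The top surface is at 656 + 50 = 706 mm.


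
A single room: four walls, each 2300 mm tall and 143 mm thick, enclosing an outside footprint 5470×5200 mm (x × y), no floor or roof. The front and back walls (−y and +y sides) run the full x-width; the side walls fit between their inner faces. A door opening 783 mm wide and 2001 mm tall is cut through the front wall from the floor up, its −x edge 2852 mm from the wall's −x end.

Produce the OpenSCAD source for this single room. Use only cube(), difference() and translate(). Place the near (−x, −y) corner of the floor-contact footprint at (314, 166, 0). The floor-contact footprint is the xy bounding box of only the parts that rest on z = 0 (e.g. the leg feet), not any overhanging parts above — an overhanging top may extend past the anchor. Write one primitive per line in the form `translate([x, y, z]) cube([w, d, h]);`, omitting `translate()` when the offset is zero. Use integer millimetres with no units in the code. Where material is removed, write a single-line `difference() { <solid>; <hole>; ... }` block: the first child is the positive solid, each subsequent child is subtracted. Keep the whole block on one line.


difference() { translate([314, 166, 0]) cube([5470, 143, 2300]); translate([3166, 166, 0]) cube([783, 143, 2001]); }
translate([314, 5223, 0]) cube([5470, 143, 2300]);
translate([314, 309, 0]) cube([143, 4914, 2300]);
translate([5641, 309, 0]) cube([143, 4914, 2300]);


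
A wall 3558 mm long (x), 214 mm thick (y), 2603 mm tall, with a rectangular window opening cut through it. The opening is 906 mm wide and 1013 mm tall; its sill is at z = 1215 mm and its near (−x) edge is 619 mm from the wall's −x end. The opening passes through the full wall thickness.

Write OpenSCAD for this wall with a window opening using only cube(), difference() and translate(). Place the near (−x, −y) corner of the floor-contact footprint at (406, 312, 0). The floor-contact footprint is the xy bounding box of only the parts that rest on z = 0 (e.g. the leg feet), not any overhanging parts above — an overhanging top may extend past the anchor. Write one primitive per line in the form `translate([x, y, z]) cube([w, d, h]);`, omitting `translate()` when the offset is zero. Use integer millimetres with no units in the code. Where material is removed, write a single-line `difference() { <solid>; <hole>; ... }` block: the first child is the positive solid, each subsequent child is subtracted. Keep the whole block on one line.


difference() { translate([406, 312, 0]) cube([3558, 214, 2603]); translate([1025, 312, 1215]) cube([906, 214, 1013]); }


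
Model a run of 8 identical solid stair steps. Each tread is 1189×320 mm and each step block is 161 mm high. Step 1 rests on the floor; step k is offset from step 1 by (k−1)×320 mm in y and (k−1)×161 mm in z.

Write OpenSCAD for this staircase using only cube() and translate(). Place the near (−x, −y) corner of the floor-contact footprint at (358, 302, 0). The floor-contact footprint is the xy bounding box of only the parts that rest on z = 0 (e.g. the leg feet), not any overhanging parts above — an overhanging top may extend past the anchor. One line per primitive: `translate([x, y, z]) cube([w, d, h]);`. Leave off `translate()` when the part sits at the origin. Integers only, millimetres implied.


translate([358, 302, 0]) cube([1189, 320, 161]);
translate([358, 622, 161]) cube([1189, 320, 161]);
translate([358, 942, 322]) cube([1189, 320, 161]);
translate([358, 1262, 483]) cube([1189, 320, 161]);
translate([358, 1582, 644]) cube([1189, 320, 161]);
translate([358, 1902, 805]) cube([1189, 320, 161]);
translate([358, 2222, 966]) cube([1189, 320, 161]);
translate([358, 2542, 1127]) cube([1189, 320, 161]);


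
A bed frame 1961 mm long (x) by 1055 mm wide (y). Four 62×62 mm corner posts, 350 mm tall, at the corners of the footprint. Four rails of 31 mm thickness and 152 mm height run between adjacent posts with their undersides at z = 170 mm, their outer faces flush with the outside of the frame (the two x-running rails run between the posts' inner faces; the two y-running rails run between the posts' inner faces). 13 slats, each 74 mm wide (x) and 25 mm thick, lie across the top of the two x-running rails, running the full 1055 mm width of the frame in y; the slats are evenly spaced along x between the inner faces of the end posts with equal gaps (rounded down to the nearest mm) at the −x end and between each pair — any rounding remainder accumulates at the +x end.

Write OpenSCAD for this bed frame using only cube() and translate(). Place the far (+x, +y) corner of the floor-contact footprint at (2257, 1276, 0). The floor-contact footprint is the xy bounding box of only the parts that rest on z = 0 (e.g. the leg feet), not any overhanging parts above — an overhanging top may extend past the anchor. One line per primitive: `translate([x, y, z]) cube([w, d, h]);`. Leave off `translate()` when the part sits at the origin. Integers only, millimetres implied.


translate([296, 221, 0]) cube([62, 62, 350]);
translate([296, 1214, 0]) cube([62, 62, 350]);
translate([2195, 221, 0]) cube([62, 62, 350]);
translate([2195, 1214, 0]) cube([62, 62, 350]);
translate([358, 221, 170]) cube([1837, 31, 152]);
translate([358, 1245, 170]) cube([1837, 31, 152]);
translate([296, 283, 170]) cube([31, 931, 152]);
translate([2226, 283, 170]) cube([31, 931, 152]);
translate([420, 221, 322]) cube([74, 1055, 25]);
translate([556, 221, 322]) cube([74, 1055, 25]);
translate([692, 221, 322]) cube([74, 1055, 25]);
translate([828, 221, 322]) cube([74, 1055, 25]);
translate([964, 221, 322]) cube([74, 1055, 25]);
translate([1100, 221, 322]) cube([74, 1055, 25]);
translate([1236, 221, 322]) cube([74, 1055, 25]);
translate([1372, 221, 322]) cube([74, 1055, 25]);
translate([1508, 221, 322]) cube([74, 1055, 25]);
translate([1644, 221, 322]) cube([74, 1055, 25]);
translate([1780, 221, 322]) cube([74, 1055, 25]);
translate([1916, 221, 322]) cube([74, 1055, 25]);
translate([2052, 221, 322]) cube([74, 1055, 25]);
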